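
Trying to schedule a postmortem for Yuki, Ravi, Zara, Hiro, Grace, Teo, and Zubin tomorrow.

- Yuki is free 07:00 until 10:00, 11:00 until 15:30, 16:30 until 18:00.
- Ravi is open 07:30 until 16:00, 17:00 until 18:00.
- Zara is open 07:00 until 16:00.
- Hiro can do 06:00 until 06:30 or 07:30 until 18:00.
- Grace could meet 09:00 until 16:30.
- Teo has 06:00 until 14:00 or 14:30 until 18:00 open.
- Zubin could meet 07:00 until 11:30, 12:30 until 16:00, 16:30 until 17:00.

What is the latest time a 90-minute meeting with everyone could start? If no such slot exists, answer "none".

12:30

Yuki ∩ Ravi: 07:30-10:00, 11:00-15:30, 17:00-18:00.
Yuki ∩ Ravi ∩ Zara: 07:30-10:00, 11:00-15:30.
Yuki ∩ Ravi ∩ Zara ∩ Hiro: 07:30-10:00, 11:00-15:30.
Yuki ∩ Ravi ∩ Zara ∩ Hiro ∩ Grace: 09:00-10:00, 11:00-15:30.
Yuki ∩ Ravi ∩ Zara ∩ Hiro ∩ Grace ∩ Teo: 09:00-10:00, 11:00-14:00, 14:30-15:30.
Yuki ∩ Ravi ∩ Zara ∩ Hiro ∩ Grace ∩ Teo ∩ Zubin: 09:00-10:00, 11:00-11:30, 12:30-14:00, 14:30-15:30.
The last common window of at least 90 minutes is 12:30-14:00; a 90-minute meeting can start as late as 12:30 and still end by 14:00.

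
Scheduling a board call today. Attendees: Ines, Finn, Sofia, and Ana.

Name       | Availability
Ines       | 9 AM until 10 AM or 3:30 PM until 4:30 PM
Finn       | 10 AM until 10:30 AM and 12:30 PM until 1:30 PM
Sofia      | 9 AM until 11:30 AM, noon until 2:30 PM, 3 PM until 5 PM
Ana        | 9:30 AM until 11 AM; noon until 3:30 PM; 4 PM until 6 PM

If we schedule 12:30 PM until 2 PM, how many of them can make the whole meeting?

Sofia and Ana can make the full 12:30-14:00 slot — that's 2.

2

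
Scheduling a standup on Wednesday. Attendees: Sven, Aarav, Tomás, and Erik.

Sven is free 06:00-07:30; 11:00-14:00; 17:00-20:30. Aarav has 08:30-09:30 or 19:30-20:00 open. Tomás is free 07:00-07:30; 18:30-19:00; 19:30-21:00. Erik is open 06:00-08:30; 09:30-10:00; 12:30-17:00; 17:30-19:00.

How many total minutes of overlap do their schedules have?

0

Sven ∩ Aarav: 19:30-20:00.
Sven ∩ Aarav ∩ Tomás: 19:30-20:00.
Sven ∩ Aarav ∩ Tomás ∩ Erik: ∅.
There is no time when everyone is free.
There is no common window, so the total is 0 minutes.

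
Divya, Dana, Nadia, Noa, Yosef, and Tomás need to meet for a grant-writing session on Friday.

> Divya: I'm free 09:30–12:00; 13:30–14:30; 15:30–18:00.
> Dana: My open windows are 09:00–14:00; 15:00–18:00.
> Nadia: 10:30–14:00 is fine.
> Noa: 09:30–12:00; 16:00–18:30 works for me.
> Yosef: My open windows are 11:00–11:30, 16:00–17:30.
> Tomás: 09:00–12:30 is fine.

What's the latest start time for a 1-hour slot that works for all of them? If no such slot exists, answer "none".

Divya ∩ Dana: 09:30-12:00, 13:30-14:00, 15:30-18:00.
Divya ∩ Dana ∩ Nadia: 10:30-12:00, 13:30-14:00.
Divya ∩ Dana ∩ Nadia ∩ Noa: 10:30-12:00.
Divya ∩ Dana ∩ Nadia ∩ Noa ∩ Yosef: 11:00-11:30.
Divya ∩ Dana ∩ Nadia ∩ Noa ∩ Yosef ∩ Tomás: 11:00-11:30.
So the common availability across everyone is 11:00-11:30.
No common window is at least 60 minutes long.

none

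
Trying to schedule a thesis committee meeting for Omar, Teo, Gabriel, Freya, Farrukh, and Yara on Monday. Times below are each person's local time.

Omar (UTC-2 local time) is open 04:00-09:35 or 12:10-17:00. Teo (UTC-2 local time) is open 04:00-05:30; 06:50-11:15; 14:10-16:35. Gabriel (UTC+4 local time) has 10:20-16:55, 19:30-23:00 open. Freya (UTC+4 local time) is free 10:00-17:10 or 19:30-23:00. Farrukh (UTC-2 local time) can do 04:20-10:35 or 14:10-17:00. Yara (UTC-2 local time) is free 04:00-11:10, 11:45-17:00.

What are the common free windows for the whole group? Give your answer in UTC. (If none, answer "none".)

06:20-07:30, 08:50-11:35, 16:10-18:35

Omar in UTC: 06:00-11:35, 14:10-19:00 (add 2h to convert from UTC-2).
Teo in UTC: 06:00-07:30, 08:50-13:15, 16:10-18:35 (add 2h to convert from UTC-2).
Gabriel in UTC: 06:20-12:55, 15:30-19:00 (subtract 4h to convert from UTC+4).
Freya in UTC: 06:00-13:10, 15:30-19:00 (subtract 4h to convert from UTC+4).
Farrukh in UTC: 06:20-12:35, 16:10-19:00 (add 2h to convert from UTC-2).
Yara in UTC: 06:00-13:10, 13:45-19:00 (add 2h to convert from UTC-2).
Omar ∩ Teo: 06:00-07:30, 08:50-11:35, 16:10-18:35.
Omar ∩ Teo ∩ Gabriel: 06:20-07:30, 08:50-11:35, 16:10-18:35.
Omar ∩ Teo ∩ Gabriel ∩ Freya: 06:20-07:30, 08:50-11:35, 16:10-18:35.
Omar ∩ Teo ∩ Gabriel ∩ Freya ∩ Farrukh: 06:20-07:30, 08:50-11:35, 16:10-18:35.
Omar ∩ Teo ∩ Gabriel ∩ Freya ∩ Farrukh ∩ Yara: 06:20-07:30, 08:50-11:35, 16:10-18:35.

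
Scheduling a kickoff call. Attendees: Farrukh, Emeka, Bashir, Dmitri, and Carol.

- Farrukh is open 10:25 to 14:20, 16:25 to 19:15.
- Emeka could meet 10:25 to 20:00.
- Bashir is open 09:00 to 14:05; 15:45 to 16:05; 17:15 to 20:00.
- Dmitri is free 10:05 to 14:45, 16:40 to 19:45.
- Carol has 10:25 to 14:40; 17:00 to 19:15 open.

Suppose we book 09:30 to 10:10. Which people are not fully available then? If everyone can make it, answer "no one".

Carol, Dmitri, Emeka, Farrukh

Farrukh: not fully free for 09:30-10:10. Emeka: not fully free for 09:30-10:10. Bashir: free for 09:30-10:10. Dmitri: not fully free for 09:30-10:10. Carol: not fully free for 09:30-10:10.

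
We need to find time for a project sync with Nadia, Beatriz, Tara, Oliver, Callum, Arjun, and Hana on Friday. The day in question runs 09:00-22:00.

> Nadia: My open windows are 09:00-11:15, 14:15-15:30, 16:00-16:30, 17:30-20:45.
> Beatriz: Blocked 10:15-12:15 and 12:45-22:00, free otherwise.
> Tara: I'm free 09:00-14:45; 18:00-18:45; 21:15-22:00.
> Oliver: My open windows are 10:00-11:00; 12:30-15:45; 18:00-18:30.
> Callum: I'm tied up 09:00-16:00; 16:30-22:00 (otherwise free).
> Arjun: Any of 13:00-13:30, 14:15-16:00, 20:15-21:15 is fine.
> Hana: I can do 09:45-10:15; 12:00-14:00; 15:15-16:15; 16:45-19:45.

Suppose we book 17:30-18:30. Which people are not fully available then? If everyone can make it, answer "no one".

Nadia free: 09:00-11:15, 14:15-15:30, 16:00-16:30, 17:30-20:45.
Beatriz free: 09:00-10:15, 12:15-12:45 (invert busy blocks within the working day).
Tara free: 09:00-14:45, 18:00-18:45, 21:15-22:00.
Oliver free: 10:00-11:00, 12:30-15:45, 18:00-18:30.
Callum free: 16:00-16:30 (invert busy blocks within the working day).
Arjun free: 13:00-13:30, 14:15-16:00, 20:15-21:15.
Hana free: 09:45-10:15, 12:00-14:00, 15:15-16:15, 16:45-19:45.
Nadia: free for 17:30-18:30. Beatriz: not fully free for 17:30-18:30. Tara: not fully free for 17:30-18:30. Oliver: not fully free for 17:30-18:30. Callum: not fully free for 17:30-18:30. Arjun: not fully free for 17:30-18:30. Hana: free for 17:30-18:30.

Arjun, Beatriz, Callum, Oliver, Tara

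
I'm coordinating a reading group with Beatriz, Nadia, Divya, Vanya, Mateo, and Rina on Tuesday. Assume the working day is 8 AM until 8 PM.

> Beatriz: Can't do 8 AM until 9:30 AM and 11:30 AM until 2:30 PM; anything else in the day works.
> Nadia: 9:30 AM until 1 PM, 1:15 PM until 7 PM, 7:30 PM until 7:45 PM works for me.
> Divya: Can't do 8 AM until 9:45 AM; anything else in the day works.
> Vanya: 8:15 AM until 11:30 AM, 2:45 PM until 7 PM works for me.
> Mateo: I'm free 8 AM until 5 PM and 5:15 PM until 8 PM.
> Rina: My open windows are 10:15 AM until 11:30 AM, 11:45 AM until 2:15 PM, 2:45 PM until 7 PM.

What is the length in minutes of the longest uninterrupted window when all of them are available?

135

Beatriz free: 09:30-11:30, 14:30-20:00 (invert busy blocks within the working day).
Nadia free: 09:30-13:00, 13:15-19:00, 19:30-19:45.
Divya free: 09:45-20:00 (invert busy blocks within the working day).
Vanya free: 08:15-11:30, 14:45-19:00.
Mateo free: 08:00-17:00, 17:15-20:00.
Rina free: 10:15-11:30, 11:45-14:15, 14:45-19:00.
Beatriz ∩ Nadia: 09:30-11:30, 14:30-19:00, 19:30-19:45.
Beatriz ∩ Nadia ∩ Divya: 09:45-11:30, 14:30-19:00, 19:30-19:45.
Beatriz ∩ Nadia ∩ Divya ∩ Vanya: 09:45-11:30, 14:45-19:00.
Beatriz ∩ Nadia ∩ Divya ∩ Vanya ∩ Mateo: 09:45-11:30, 14:45-17:00, 17:15-19:00.
Beatriz ∩ Nadia ∩ Divya ∩ Vanya ∩ Mateo ∩ Rina: 10:15-11:30, 14:45-17:00, 17:15-19:00.
The longest is 14:45-17:00 at 135 minutes.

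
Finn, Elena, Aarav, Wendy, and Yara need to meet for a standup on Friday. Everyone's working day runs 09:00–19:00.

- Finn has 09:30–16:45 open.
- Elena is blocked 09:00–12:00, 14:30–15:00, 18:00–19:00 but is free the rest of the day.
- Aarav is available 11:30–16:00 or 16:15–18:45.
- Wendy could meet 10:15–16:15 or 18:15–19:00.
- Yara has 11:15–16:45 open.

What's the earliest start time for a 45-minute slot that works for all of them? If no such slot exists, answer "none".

12:00

Finn free: 09:30-16:45.
Elena free: 12:00-14:30, 15:00-18:00 (invert busy blocks within the working day).
Aarav free: 11:30-16:00, 16:15-18:45.
Wendy free: 10:15-16:15, 18:15-19:00.
Yara free: 11:15-16:45.
Finn ∩ Elena: 12:00-14:30, 15:00-16:45.
Finn ∩ Elena ∩ Aarav: 12:00-14:30, 15:00-16:00, 16:15-16:45.
Finn ∩ Elena ∩ Aarav ∩ Wendy: 12:00-14:30, 15:00-16:00.
Finn ∩ Elena ∩ Aarav ∩ Wendy ∩ Yara: 12:00-14:30, 15:00-16:00.
The first common window of at least 45 minutes is 12:00-14:30, so the earliest start is 12:00.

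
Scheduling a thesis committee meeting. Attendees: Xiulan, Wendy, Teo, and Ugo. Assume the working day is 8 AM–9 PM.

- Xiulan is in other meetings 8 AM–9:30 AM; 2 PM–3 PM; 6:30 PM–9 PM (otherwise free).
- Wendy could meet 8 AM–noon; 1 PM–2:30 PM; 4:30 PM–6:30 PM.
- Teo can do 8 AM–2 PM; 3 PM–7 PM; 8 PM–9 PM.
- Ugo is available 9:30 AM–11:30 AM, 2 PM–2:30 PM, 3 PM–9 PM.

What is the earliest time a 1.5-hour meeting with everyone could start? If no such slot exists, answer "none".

09:30

Xiulan free: 09:30-14:00, 15:00-18:30 (invert busy blocks within the working day).
Wendy free: 08:00-12:00, 13:00-14:30, 16:30-18:30.
Teo free: 08:00-14:00, 15:00-19:00, 20:00-21:00.
Ugo free: 09:30-11:30, 14:00-14:30, 15:00-21:00.
Xiulan ∩ Wendy: 09:30-12:00, 13:00-14:00, 16:30-18:30.
Xiulan ∩ Wendy ∩ Teo: 09:30-12:00, 13:00-14:00, 16:30-18:30.
Xiulan ∩ Wendy ∩ Teo ∩ Ugo: 09:30-11:30, 16:30-18:30.
The first common window of at least 90 minutes is 09:30-11:30, so the earliest start is 09:30.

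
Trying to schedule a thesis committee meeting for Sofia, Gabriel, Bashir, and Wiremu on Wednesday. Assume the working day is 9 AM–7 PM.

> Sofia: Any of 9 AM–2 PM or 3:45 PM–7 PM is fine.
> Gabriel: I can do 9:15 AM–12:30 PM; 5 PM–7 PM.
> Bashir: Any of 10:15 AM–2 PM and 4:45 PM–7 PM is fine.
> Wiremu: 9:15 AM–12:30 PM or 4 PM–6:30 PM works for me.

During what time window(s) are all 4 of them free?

10:15-12:30, 17:00-18:30

Sofia ∩ Gabriel: 09:15-12:30, 17:00-19:00.
Sofia ∩ Gabriel ∩ Bashir: 10:15-12:30, 17:00-19:00.
Sofia ∩ Gabriel ∩ Bashir ∩ Wiremu: 10:15-12:30, 17:00-18:30.
So the common availability across everyone is 10:15-12:30, 17:00-18:30.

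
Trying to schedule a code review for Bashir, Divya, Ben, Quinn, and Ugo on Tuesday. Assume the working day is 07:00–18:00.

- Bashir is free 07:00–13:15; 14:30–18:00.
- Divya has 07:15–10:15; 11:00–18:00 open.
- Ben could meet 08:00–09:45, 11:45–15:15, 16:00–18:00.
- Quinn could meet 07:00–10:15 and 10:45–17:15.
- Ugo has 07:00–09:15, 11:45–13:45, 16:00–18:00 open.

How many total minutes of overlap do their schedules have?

Bashir ∩ Divya: 07:15-10:15, 11:00-13:15, 14:30-18:00.
Bashir ∩ Divya ∩ Ben: 08:00-09:45, 11:45-13:15, 14:30-15:15, 16:00-18:00.
Bashir ∩ Divya ∩ Ben ∩ Quinn: 08:00-09:45, 11:45-13:15, 14:30-15:15, 16:00-17:15.
Bashir ∩ Divya ∩ Ben ∩ Quinn ∩ Ugo: 08:00-09:15, 11:45-13:15, 16:00-17:15.
Summing the common windows: 75 + 90 + 75 = 240 minutes.

240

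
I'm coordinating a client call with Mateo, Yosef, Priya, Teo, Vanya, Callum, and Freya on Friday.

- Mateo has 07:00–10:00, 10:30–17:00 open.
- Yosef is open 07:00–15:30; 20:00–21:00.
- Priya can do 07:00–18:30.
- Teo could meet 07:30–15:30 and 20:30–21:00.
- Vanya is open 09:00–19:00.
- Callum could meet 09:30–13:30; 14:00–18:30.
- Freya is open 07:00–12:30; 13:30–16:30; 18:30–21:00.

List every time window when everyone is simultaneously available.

09:30-10:00, 10:30-12:30, 14:00-15:30

Mateo ∩ Yosef: 07:00-10:00, 10:30-15:30.
Mateo ∩ Yosef ∩ Priya: 07:00-10:00, 10:30-15:30.
Mateo ∩ Yosef ∩ Priya ∩ Teo: 07:30-10:00, 10:30-15:30.
Mateo ∩ Yosef ∩ Priya ∩ Teo ∩ Vanya: 09:00-10:00, 10:30-15:30.
Mateo ∩ Yosef ∩ Priya ∩ Teo ∩ Vanya ∩ Callum: 09:30-10:00, 10:30-13:30, 14:00-15:30.
Mateo ∩ Yosef ∩ Priya ∩ Teo ∩ Vanya ∩ Callum ∩ Freya: 09:30-10:00, 10:30-12:30, 14:00-15:30.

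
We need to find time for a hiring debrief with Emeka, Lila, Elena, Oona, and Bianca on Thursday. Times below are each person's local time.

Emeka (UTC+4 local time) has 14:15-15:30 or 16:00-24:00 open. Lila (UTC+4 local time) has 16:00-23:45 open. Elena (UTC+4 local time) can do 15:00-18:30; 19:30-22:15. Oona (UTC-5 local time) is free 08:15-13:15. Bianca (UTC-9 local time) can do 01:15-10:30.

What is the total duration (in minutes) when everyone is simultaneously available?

Emeka in UTC: 10:15-11:30, 12:00-20:00 (subtract 4h to convert from UTC+4).
Lila in UTC: 12:00-19:45 (subtract 4h to convert from UTC+4).
Elena in UTC: 11:00-14:30, 15:30-18:15 (subtract 4h to convert from UTC+4).
Oona in UTC: 13:15-18:15 (add 5h to convert from UTC-5).
Bianca in UTC: 10:15-19:30 (add 9h to convert from UTC-9).
Emeka ∩ Lila: 12:00-19:45.
Emeka ∩ Lila ∩ Elena: 12:00-14:30, 15:30-18:15.
Emeka ∩ Lila ∩ Elena ∩ Oona: 13:15-14:30, 15:30-18:15.
Emeka ∩ Lila ∩ Elena ∩ Oona ∩ Bianca: 13:15-14:30, 15:30-18:15.
Summing the common windows: 75 + 165 = 240 minutes.

240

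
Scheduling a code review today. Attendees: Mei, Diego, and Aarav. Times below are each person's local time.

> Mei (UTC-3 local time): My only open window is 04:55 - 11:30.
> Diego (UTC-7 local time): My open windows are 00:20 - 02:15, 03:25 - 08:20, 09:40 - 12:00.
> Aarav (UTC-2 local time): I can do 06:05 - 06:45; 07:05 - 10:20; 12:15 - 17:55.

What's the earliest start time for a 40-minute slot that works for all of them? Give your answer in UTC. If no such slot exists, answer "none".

08:05

Mei in UTC: 07:55-14:30 (add 3h to convert from UTC-3).
Diego in UTC: 07:20-09:15, 10:25-15:20, 16:40-19:00 (add 7h to convert from UTC-7).
Aarav in UTC: 08:05-08:45, 09:05-12:20, 14:15-19:55 (add 2h to convert from UTC-2).
Mei ∩ Diego: 07:55-09:15, 10:25-14:30.
Mei ∩ Diego ∩ Aarav: 08:05-08:45, 09:05-09:15, 10:25-12:20, 14:15-14:30.
The first common window of at least 40 minutes is 08:05-08:45, so the earliest start is 08:05.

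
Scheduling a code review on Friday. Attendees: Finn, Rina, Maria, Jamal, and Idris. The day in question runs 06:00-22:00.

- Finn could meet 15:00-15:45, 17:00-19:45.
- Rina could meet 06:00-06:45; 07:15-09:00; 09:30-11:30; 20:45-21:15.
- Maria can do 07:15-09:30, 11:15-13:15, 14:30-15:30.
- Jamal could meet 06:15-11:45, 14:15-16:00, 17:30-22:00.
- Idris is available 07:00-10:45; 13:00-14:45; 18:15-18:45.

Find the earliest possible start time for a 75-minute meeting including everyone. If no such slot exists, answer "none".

Finn ∩ Rina: ∅.
Finn ∩ Rina ∩ Maria: ∅.
Finn ∩ Rina ∩ Maria ∩ Jamal: ∅.
Finn ∩ Rina ∩ Maria ∩ Jamal ∩ Idris: ∅.
There is no time when everyone is free.
No common window is at least 75 minutes long.

none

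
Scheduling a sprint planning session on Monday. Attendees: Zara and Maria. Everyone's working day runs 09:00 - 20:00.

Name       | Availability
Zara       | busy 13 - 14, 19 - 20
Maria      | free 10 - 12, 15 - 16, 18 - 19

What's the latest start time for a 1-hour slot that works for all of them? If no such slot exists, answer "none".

Zara free: 09:00-13:00, 14:00-19:00 (invert busy blocks within the working day).
Maria free: 10:00-12:00, 15:00-16:00, 18:00-19:00.
Zara ∩ Maria: 10:00-12:00, 15:00-16:00, 18:00-19:00.
Those are the intersection windows.
The last common window of at least 60 minutes is 18:00-19:00; a 60-minute meeting can start as late as 18:00 and still end by 19:00.

18:00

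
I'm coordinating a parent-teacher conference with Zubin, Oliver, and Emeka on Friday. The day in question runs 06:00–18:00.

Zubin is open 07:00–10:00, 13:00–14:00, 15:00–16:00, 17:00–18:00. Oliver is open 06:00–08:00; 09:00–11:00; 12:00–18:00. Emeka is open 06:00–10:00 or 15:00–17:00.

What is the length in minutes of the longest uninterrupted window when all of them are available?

Zubin ∩ Oliver: 07:00-08:00, 09:00-10:00, 13:00-14:00, 15:00-16:00, 17:00-18:00.
Zubin ∩ Oliver ∩ Emeka: 07:00-08:00, 09:00-10:00, 15:00-16:00.
Those are the intersection windows.
The longest is 07:00-08:00 at 60 minutes.

60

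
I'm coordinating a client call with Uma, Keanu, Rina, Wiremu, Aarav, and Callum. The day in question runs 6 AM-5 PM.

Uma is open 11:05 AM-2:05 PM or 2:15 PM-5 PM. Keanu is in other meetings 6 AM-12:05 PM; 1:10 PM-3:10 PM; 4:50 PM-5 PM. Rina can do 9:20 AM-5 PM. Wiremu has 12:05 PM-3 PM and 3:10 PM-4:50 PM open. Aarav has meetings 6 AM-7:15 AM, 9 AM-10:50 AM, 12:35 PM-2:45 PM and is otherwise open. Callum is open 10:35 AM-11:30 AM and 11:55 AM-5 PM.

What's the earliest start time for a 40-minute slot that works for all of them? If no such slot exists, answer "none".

Uma free: 11:05-14:05, 14:15-17:00.
Keanu free: 12:05-13:10, 15:10-16:50 (invert busy blocks within the working day).
Rina free: 09:20-17:00.
Wiremu free: 12:05-15:00, 15:10-16:50.
Aarav free: 07:15-09:00, 10:50-12:35, 14:45-17:00 (invert busy blocks within the working day).
Callum free: 10:35-11:30, 11:55-17:00.
Uma ∩ Keanu: 12:05-13:10, 15:10-16:50.
Uma ∩ Keanu ∩ Rina: 12:05-13:10, 15:10-16:50.
Uma ∩ Keanu ∩ Rina ∩ Wiremu: 12:05-13:10, 15:10-16:50.
Uma ∩ Keanu ∩ Rina ∩ Wiremu ∩ Aarav: 12:05-12:35, 15:10-16:50.
Uma ∩ Keanu ∩ Rina ∩ Wiremu ∩ Aarav ∩ Callum: 12:05-12:35, 15:10-16:50.
Those are the intersection windows.
The first common window of at least 40 minutes is 15:10-16:50, so the earliest start is 15:10.

15:10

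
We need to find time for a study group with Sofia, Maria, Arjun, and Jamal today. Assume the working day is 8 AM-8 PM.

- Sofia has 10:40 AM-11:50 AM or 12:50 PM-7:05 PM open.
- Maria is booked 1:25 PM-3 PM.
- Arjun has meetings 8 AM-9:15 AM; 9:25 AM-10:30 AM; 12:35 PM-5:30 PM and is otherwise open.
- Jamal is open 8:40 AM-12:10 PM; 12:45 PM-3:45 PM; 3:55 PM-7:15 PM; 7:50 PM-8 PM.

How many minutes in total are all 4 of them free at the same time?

165

Sofia free: 10:40-11:50, 12:50-19:05.
Maria free: 08:00-13:25, 15:00-20:00 (invert busy blocks within the working day).
Arjun free: 09:15-09:25, 10:30-12:35, 17:30-20:00 (invert busy blocks within the working day).
Jamal free: 08:40-12:10, 12:45-15:45, 15:55-19:15, 19:50-20:00.
Sofia ∩ Maria: 10:40-11:50, 12:50-13:25, 15:00-19:05.
Sofia ∩ Maria ∩ Arjun: 10:40-11:50, 17:30-19:05.
Sofia ∩ Maria ∩ Arjun ∩ Jamal: 10:40-11:50, 17:30-19:05.
So the common availability across everyone is 10:40-11:50, 17:30-19:05.
Summing the common windows: 70 + 95 = 165 minutes.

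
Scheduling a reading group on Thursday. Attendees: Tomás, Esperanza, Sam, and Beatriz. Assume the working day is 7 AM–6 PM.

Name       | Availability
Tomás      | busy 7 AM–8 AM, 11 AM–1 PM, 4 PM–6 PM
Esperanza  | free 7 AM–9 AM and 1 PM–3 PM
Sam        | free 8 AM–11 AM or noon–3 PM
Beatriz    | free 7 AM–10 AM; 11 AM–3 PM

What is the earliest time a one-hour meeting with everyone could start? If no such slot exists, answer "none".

08:00

Tomás free: 08:00-11:00, 13:00-16:00 (invert busy blocks within the working day).
Esperanza free: 07:00-09:00, 13:00-15:00.
Sam free: 08:00-11:00, 12:00-15:00.
Beatriz free: 07:00-10:00, 11:00-15:00.
Tomás ∩ Esperanza: 08:00-09:00, 13:00-15:00.
Tomás ∩ Esperanza ∩ Sam: 08:00-09:00, 13:00-15:00.
Tomás ∩ Esperanza ∩ Sam ∩ Beatriz: 08:00-09:00, 13:00-15:00.
Those are the intersection windows.
The first common window of at least 60 minutes is 08:00-09:00, so the earliest start is 08:00.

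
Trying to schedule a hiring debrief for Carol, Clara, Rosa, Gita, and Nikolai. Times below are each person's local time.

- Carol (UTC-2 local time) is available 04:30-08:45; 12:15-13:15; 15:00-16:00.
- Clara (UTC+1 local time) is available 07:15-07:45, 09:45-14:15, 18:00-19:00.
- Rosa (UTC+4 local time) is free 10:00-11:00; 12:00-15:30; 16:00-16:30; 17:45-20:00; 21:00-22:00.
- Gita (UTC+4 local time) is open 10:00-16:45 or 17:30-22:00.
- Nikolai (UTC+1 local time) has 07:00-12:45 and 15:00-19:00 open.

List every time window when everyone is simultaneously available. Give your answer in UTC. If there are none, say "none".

06:30-06:45, 08:45-10:45, 17:00-18:00

Carol in UTC: 06:30-10:45, 14:15-15:15, 17:00-18:00 (add 2h to convert from UTC-2).
Clara in UTC: 06:15-06:45, 08:45-13:15, 17:00-18:00 (subtract 1h to convert from UTC+1).
Rosa in UTC: 06:00-07:00, 08:00-11:30, 12:00-12:30, 13:45-16:00, 17:00-18:00 (subtract 4h to convert from UTC+4).
Gita in UTC: 06:00-12:45, 13:30-18:00 (subtract 4h to convert from UTC+4).
Nikolai in UTC: 06:00-11:45, 14:00-18:00 (subtract 1h to convert from UTC+1).
Carol ∩ Clara: 06:30-06:45, 08:45-10:45, 17:00-18:00.
Carol ∩ Clara ∩ Rosa: 06:30-06:45, 08:45-10:45, 17:00-18:00.
Carol ∩ Clara ∩ Rosa ∩ Gita: 06:30-06:45, 08:45-10:45, 17:00-18:00.
Carol ∩ Clara ∩ Rosa ∩ Gita ∩ Nikolai: 06:30-06:45, 08:45-10:45, 17:00-18:00.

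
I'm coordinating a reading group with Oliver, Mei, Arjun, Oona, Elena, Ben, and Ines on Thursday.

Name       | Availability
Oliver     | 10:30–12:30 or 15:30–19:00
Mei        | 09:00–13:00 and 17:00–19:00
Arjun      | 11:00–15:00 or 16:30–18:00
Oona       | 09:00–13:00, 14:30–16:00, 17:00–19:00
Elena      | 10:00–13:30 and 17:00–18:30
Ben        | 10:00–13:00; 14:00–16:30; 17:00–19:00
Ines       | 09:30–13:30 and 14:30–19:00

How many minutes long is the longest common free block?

90

Oliver ∩ Mei: 10:30-12:30, 17:00-19:00.
Oliver ∩ Mei ∩ Arjun: 11:00-12:30, 17:00-18:00.
Oliver ∩ Mei ∩ Arjun ∩ Oona: 11:00-12:30, 17:00-18:00.
Oliver ∩ Mei ∩ Arjun ∩ Oona ∩ Elena: 11:00-12:30, 17:00-18:00.
Oliver ∩ Mei ∩ Arjun ∩ Oona ∩ Elena ∩ Ben: 11:00-12:30, 17:00-18:00.
Oliver ∩ Mei ∩ Arjun ∩ Oona ∩ Elena ∩ Ben ∩ Ines: 11:00-12:30, 17:00-18:00.
The longest is 11:00-12:30 at 90 minutes.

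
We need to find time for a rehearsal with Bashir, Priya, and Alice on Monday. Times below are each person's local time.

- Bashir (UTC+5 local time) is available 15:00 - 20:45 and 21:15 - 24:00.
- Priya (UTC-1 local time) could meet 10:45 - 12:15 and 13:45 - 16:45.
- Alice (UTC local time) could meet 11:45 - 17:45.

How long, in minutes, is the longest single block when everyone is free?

Bashir in UTC: 10:00-15:45, 16:15-19:00 (subtract 5h to convert from UTC+5).
Priya in UTC: 11:45-13:15, 14:45-17:45 (add 1h to convert from UTC-1).
Alice in UTC: 11:45-17:45.
Bashir ∩ Priya: 11:45-13:15, 14:45-15:45, 16:15-17:45.
Bashir ∩ Priya ∩ Alice: 11:45-13:15, 14:45-15:45, 16:15-17:45.
The longest is 11:45-13:15 at 90 minutes.

90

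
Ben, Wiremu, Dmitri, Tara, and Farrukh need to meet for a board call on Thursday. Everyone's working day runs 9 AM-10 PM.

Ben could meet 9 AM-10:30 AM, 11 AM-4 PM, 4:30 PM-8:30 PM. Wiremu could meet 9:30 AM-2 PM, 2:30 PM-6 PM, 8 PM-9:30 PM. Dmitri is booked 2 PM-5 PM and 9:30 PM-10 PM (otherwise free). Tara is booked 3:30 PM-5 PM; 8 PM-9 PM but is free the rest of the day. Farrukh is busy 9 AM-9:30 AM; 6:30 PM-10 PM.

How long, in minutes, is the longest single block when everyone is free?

Ben free: 09:00-10:30, 11:00-16:00, 16:30-20:30.
Wiremu free: 09:30-14:00, 14:30-18:00, 20:00-21:30.
Dmitri free: 09:00-14:00, 17:00-21:30 (invert busy blocks within the working day).
Tara free: 09:00-15:30, 17:00-20:00, 21:00-22:00 (invert busy blocks within the working day).
Farrukh free: 09:30-18:30 (invert busy blocks within the working day).
Ben ∩ Wiremu: 09:30-10:30, 11:00-14:00, 14:30-16:00, 16:30-18:00, 20:00-20:30.
Ben ∩ Wiremu ∩ Dmitri: 09:30-10:30, 11:00-14:00, 17:00-18:00, 20:00-20:30.
Ben ∩ Wiremu ∩ Dmitri ∩ Tara: 09:30-10:30, 11:00-14:00, 17:00-18:00.
Ben ∩ Wiremu ∩ Dmitri ∩ Tara ∩ Farrukh: 09:30-10:30, 11:00-14:00, 17:00-18:00.
The longest is 11:00-14:00 at 180 minutes.

180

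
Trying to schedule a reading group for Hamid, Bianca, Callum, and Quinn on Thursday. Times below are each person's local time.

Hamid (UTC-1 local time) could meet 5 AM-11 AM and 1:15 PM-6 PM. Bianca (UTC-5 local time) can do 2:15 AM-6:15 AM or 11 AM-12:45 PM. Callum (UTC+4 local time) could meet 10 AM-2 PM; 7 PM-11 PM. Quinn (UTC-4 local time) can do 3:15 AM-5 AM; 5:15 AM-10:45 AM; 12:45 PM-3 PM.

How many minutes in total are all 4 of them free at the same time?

210

Hamid in UTC: 06:00-12:00, 14:15-19:00 (add 1h to convert from UTC-1).
Bianca in UTC: 07:15-11:15, 16:00-17:45 (add 5h to convert from UTC-5).
Callum in UTC: 06:00-10:00, 15:00-19:00 (subtract 4h to convert from UTC+4).
Quinn in UTC: 07:15-09:00, 09:15-14:45, 16:45-19:00 (add 4h to convert from UTC-4).
Hamid ∩ Bianca: 07:15-11:15, 16:00-17:45.
Hamid ∩ Bianca ∩ Callum: 07:15-10:00, 16:00-17:45.
Hamid ∩ Bianca ∩ Callum ∩ Quinn: 07:15-09:00, 09:15-10:00, 16:45-17:45.
Those are the intersection windows.
Summing the common windows: 105 + 45 + 60 = 210 minutes.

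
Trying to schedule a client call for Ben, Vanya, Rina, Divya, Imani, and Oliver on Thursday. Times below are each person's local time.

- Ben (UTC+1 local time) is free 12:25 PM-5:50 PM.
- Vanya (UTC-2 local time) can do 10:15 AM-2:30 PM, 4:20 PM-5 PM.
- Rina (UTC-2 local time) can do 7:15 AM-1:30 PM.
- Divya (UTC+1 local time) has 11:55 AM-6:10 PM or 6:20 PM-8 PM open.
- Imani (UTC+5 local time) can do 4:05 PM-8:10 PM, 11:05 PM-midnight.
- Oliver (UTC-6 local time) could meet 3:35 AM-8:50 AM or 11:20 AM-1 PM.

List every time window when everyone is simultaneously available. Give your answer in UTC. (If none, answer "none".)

Ben in UTC: 11:25-16:50 (subtract 1h to convert from UTC+1).
Vanya in UTC: 12:15-16:30, 18:20-19:00 (add 2h to convert from UTC-2).
Rina in UTC: 09:15-15:30 (add 2h to convert from UTC-2).
Divya in UTC: 10:55-17:10, 17:20-19:00 (subtract 1h to convert from UTC+1).
Imani in UTC: 11:05-15:10, 18:05-19:00 (subtract 5h to convert from UTC+5).
Oliver in UTC: 09:35-14:50, 17:20-19:00 (add 6h to convert from UTC-6).
Ben ∩ Vanya: 12:15-16:30.
Ben ∩ Vanya ∩ Rina: 12:15-15:30.
Ben ∩ Vanya ∩ Rina ∩ Divya: 12:15-15:30.
Ben ∩ Vanya ∩ Rina ∩ Divya ∩ Imani: 12:15-15:10.
Ben ∩ Vanya ∩ Rina ∩ Divya ∩ Imani ∩ Oliver: 12:15-14:50.
So the common availability across everyone is 12:15-14:50.

12:15-14:50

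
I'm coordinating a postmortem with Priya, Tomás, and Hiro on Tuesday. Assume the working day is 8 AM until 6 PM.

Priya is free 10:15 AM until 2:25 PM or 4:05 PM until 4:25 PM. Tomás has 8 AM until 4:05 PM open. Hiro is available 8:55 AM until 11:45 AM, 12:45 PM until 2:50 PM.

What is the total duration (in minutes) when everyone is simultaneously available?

Priya ∩ Tomás: 10:15-14:25.
Priya ∩ Tomás ∩ Hiro: 10:15-11:45, 12:45-14:25.
Summing the common windows: 90 + 100 = 190 minutes.

190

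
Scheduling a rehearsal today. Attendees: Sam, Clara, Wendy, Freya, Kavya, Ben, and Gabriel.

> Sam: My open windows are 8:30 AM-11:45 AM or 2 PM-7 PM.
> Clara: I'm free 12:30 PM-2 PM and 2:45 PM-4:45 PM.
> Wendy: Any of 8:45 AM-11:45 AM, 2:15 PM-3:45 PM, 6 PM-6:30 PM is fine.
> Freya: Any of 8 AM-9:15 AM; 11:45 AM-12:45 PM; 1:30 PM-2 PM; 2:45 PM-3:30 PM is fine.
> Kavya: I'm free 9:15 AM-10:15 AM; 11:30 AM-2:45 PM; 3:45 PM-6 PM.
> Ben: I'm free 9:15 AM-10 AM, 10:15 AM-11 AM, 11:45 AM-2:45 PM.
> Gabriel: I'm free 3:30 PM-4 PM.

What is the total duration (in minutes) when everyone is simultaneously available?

Sam ∩ Clara: 14:45-16:45.
Sam ∩ Clara ∩ Wendy: 14:45-15:45.
Sam ∩ Clara ∩ Wendy ∩ Freya: 14:45-15:30.
Sam ∩ Clara ∩ Wendy ∩ Freya ∩ Kavya: ∅.
Sam ∩ Clara ∩ Wendy ∩ Freya ∩ Kavya ∩ Ben: ∅.
Sam ∩ Clara ∩ Wendy ∩ Freya ∩ Kavya ∩ Ben ∩ Gabriel: ∅.
There is no time when everyone is free.
There is no common window, so the total is 0 minutes.

0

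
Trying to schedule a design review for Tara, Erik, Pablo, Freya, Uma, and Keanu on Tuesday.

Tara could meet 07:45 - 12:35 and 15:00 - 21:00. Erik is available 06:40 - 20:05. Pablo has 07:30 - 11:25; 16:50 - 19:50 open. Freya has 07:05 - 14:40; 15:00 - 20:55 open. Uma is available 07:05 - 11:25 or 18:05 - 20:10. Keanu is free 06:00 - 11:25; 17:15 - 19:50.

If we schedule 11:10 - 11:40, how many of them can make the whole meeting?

Tara, Erik, and Freya can make the full 11:10-11:40 slot — that's 3.

3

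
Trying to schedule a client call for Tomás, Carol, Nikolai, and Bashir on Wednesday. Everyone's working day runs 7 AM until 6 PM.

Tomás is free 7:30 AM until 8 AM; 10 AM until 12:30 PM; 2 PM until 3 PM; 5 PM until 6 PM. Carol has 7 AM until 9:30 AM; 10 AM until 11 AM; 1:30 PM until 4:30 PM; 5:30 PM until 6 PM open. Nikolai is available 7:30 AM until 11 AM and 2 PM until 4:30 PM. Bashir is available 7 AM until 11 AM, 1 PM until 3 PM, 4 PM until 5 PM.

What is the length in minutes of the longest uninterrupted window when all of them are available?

Tomás ∩ Carol: 07:30-08:00, 10:00-11:00, 14:00-15:00, 17:30-18:00.
Tomás ∩ Carol ∩ Nikolai: 07:30-08:00, 10:00-11:00, 14:00-15:00.
Tomás ∩ Carol ∩ Nikolai ∩ Bashir: 07:30-08:00, 10:00-11:00, 14:00-15:00.
Those are the intersection windows.
The longest is 10:00-11:00 at 60 minutes.

60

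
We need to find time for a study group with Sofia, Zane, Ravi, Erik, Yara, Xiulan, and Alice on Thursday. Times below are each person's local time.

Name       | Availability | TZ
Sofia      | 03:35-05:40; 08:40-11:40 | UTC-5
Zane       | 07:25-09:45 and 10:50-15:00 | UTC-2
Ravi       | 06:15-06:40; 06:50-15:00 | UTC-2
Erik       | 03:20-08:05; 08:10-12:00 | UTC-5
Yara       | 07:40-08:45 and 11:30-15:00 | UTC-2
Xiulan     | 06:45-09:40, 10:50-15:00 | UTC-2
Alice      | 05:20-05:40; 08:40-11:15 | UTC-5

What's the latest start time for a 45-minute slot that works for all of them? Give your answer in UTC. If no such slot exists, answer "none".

Sofia in UTC: 08:35-10:40, 13:40-16:40 (add 5h to convert from UTC-5).
Zane in UTC: 09:25-11:45, 12:50-17:00 (add 2h to convert from UTC-2).
Ravi in UTC: 08:15-08:40, 08:50-17:00 (add 2h to convert from UTC-2).
Erik in UTC: 08:20-13:05, 13:10-17:00 (add 5h to convert from UTC-5).
Yara in UTC: 09:40-10:45, 13:30-17:00 (add 2h to convert from UTC-2).
Xiulan in UTC: 08:45-11:40, 12:50-17:00 (add 2h to convert from UTC-2).
Alice in UTC: 10:20-10:40, 13:40-16:15 (add 5h to convert from UTC-5).
Sofia ∩ Zane: 09:25-10:40, 13:40-16:40.
Sofia ∩ Zane ∩ Ravi: 09:25-10:40, 13:40-16:40.
Sofia ∩ Zane ∩ Ravi ∩ Erik: 09:25-10:40, 13:40-16:40.
Sofia ∩ Zane ∩ Ravi ∩ Erik ∩ Yara: 09:40-10:40, 13:40-16:40.
Sofia ∩ Zane ∩ Ravi ∩ Erik ∩ Yara ∩ Xiulan: 09:40-10:40, 13:40-16:40.
Sofia ∩ Zane ∩ Ravi ∩ Erik ∩ Yara ∩ Xiulan ∩ Alice: 10:20-10:40, 13:40-16:15.
The last common window of at least 45 minutes is 13:40-16:15; a 45-minute meeting can start as late as 15:30 and still end by 16:15.

15:30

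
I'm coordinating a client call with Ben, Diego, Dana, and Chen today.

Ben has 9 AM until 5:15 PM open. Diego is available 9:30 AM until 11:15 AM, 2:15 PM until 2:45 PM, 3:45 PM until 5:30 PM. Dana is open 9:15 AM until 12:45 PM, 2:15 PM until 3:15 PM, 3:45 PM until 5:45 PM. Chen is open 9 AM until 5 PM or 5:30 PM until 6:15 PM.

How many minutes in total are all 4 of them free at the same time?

210

Ben ∩ Diego: 09:30-11:15, 14:15-14:45, 15:45-17:15.
Ben ∩ Diego ∩ Dana: 09:30-11:15, 14:15-14:45, 15:45-17:15.
Ben ∩ Diego ∩ Dana ∩ Chen: 09:30-11:15, 14:15-14:45, 15:45-17:00.
Summing the common windows: 105 + 30 + 75 = 210 minutes.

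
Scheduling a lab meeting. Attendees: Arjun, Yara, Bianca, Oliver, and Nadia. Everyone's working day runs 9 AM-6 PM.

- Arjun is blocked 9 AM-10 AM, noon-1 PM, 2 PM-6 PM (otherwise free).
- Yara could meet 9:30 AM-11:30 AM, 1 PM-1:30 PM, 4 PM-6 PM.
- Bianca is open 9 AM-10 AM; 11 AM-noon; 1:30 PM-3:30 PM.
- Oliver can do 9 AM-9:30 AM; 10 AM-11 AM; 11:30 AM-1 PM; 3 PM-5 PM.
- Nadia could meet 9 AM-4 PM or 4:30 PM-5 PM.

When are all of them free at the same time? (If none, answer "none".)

Arjun free: 10:00-12:00, 13:00-14:00 (invert busy blocks within the working day).
Yara free: 09:30-11:30, 13:00-13:30, 16:00-18:00.
Bianca free: 09:00-10:00, 11:00-12:00, 13:30-15:30.
Oliver free: 09:00-09:30, 10:00-11:00, 11:30-13:00, 15:00-17:00.
Nadia free: 09:00-16:00, 16:30-17:00.
Arjun ∩ Yara: 10:00-11:30, 13:00-13:30.
Arjun ∩ Yara ∩ Bianca: 11:00-11:30.
Arjun ∩ Yara ∩ Bianca ∩ Oliver: ∅.
Arjun ∩ Yara ∩ Bianca ∩ Oliver ∩ Nadia: ∅.
There is no time when everyone is free.

none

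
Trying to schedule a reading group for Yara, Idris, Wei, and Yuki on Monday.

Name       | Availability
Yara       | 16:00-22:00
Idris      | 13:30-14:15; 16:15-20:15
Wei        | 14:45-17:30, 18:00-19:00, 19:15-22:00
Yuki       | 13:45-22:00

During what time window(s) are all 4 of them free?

Yara ∩ Idris: 16:15-20:15.
Yara ∩ Idris ∩ Wei: 16:15-17:30, 18:00-19:00, 19:15-20:15.
Yara ∩ Idris ∩ Wei ∩ Yuki: 16:15-17:30, 18:00-19:00, 19:15-20:15.
Those are the intersection windows.

16:15-17:30, 18:00-19:00, 19:15-20:15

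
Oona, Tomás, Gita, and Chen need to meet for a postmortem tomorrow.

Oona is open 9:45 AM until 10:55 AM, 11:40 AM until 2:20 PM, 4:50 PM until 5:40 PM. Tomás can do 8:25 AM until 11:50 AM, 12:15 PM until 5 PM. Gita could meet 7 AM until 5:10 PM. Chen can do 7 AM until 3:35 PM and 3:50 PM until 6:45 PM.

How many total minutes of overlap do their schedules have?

215

Oona ∩ Tomás: 09:45-10:55, 11:40-11:50, 12:15-14:20, 16:50-17:00.
Oona ∩ Tomás ∩ Gita: 09:45-10:55, 11:40-11:50, 12:15-14:20, 16:50-17:00.
Oona ∩ Tomás ∩ Gita ∩ Chen: 09:45-10:55, 11:40-11:50, 12:15-14:20, 16:50-17:00.
Those are the intersection windows.
Summing the common windows: 70 + 10 + 125 + 10 = 215 minutes.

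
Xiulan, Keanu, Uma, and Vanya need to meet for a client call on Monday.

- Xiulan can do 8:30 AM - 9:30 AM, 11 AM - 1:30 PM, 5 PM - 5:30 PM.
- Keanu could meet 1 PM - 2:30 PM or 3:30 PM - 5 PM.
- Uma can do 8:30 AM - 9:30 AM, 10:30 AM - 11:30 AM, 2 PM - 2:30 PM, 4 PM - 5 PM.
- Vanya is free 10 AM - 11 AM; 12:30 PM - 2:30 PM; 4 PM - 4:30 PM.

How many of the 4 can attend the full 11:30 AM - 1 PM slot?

1

Xiulan can make the full 11:30-13:00 slot — that's 1.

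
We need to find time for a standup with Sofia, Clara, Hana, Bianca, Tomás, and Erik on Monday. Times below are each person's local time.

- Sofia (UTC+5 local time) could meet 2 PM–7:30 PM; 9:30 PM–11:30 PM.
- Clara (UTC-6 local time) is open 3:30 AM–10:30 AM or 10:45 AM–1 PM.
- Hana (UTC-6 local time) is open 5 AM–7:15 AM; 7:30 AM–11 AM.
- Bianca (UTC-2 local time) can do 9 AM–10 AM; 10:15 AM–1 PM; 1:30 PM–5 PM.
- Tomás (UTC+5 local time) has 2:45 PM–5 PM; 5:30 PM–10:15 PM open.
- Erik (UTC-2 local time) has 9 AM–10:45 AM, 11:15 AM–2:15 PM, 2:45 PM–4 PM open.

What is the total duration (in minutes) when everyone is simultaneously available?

Sofia in UTC: 09:00-14:30, 16:30-18:30 (subtract 5h to convert from UTC+5).
Clara in UTC: 09:30-16:30, 16:45-19:00 (add 6h to convert from UTC-6).
Hana in UTC: 11:00-13:15, 13:30-17:00 (add 6h to convert from UTC-6).
Bianca in UTC: 11:00-12:00, 12:15-15:00, 15:30-19:00 (add 2h to convert from UTC-2).
Tomás in UTC: 09:45-12:00, 12:30-17:15 (subtract 5h to convert from UTC+5).
Erik in UTC: 11:00-12:45, 13:15-16:15, 16:45-18:00 (add 2h to convert from UTC-2).
Sofia ∩ Clara: 09:30-14:30, 16:45-18:30.
Sofia ∩ Clara ∩ Hana: 11:00-13:15, 13:30-14:30, 16:45-17:00.
Sofia ∩ Clara ∩ Hana ∩ Bianca: 11:00-12:00, 12:15-13:15, 13:30-14:30, 16:45-17:00.
Sofia ∩ Clara ∩ Hana ∩ Bianca ∩ Tomás: 11:00-12:00, 12:30-13:15, 13:30-14:30, 16:45-17:00.
Sofia ∩ Clara ∩ Hana ∩ Bianca ∩ Tomás ∩ Erik: 11:00-12:00, 12:30-12:45, 13:30-14:30, 16:45-17:00.
Summing the common windows: 60 + 15 + 60 + 15 = 150 minutes.

150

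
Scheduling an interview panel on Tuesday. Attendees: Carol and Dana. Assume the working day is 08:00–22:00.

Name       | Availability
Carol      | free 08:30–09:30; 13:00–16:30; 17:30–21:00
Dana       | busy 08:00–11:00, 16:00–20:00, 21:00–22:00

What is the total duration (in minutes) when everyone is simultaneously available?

Carol free: 08:30-09:30, 13:00-16:30, 17:30-21:00.
Dana free: 11:00-16:00, 20:00-21:00 (invert busy blocks within the working day).
Carol ∩ Dana: 13:00-16:00, 20:00-21:00.
Summing the common windows: 180 + 60 = 240 minutes.

240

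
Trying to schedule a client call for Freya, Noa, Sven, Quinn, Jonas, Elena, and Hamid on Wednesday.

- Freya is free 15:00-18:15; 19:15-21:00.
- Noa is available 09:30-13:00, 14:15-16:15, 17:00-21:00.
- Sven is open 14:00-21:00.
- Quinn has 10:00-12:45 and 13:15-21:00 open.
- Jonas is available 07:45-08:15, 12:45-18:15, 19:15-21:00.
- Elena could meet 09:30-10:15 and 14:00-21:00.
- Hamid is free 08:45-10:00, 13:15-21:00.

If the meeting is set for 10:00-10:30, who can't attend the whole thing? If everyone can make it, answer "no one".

Freya: not fully free for 10:00-10:30. Noa: free for 10:00-10:30. Sven: not fully free for 10:00-10:30. Quinn: free for 10:00-10:30. Jonas: not fully free for 10:00-10:30. Elena: not fully free for 10:00-10:30. Hamid: not fully free for 10:00-10:30.

Elena, Freya, Hamid, Jonas, Sven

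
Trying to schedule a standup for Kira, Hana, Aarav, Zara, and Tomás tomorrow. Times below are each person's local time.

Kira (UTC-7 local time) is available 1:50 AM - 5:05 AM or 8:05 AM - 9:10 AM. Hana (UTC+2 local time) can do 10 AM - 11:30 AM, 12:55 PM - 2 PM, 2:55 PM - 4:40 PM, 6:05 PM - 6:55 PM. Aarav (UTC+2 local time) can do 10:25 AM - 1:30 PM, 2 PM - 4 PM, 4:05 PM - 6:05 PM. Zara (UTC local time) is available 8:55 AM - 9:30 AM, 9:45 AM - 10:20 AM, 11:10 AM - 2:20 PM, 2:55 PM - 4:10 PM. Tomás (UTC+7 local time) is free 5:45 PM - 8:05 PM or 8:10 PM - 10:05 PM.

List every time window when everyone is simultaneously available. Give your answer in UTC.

Kira in UTC: 08:50-12:05, 15:05-16:10 (add 7h to convert from UTC-7).
Hana in UTC: 08:00-09:30, 10:55-12:00, 12:55-14:40, 16:05-16:55 (subtract 2h to convert from UTC+2).
Aarav in UTC: 08:25-11:30, 12:00-14:00, 14:05-16:05 (subtract 2h to convert from UTC+2).
Zara in UTC: 08:55-09:30, 09:45-10:20, 11:10-14:20, 14:55-16:10.
Tomás in UTC: 10:45-13:05, 13:10-15:05 (subtract 7h to convert from UTC+7).
Kira ∩ Hana: 08:50-09:30, 10:55-12:00, 16:05-16:10.
Kira ∩ Hana ∩ Aarav: 08:50-09:30, 10:55-11:30.
Kira ∩ Hana ∩ Aarav ∩ Zara: 08:55-09:30, 11:10-11:30.
Kira ∩ Hana ∩ Aarav ∩ Zara ∩ Tomás: 11:10-11:30.

11:10-11:30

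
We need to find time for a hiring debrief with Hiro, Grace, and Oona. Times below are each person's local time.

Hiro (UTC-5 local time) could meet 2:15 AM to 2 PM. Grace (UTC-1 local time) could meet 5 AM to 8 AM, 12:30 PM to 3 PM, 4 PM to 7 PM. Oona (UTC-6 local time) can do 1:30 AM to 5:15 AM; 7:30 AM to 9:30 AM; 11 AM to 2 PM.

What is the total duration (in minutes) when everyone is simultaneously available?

Hiro in UTC: 07:15-19:00 (add 5h to convert from UTC-5).
Grace in UTC: 06:00-09:00, 13:30-16:00, 17:00-20:00 (add 1h to convert from UTC-1).
Oona in UTC: 07:30-11:15, 13:30-15:30, 17:00-20:00 (add 6h to convert from UTC-6).
Hiro ∩ Grace: 07:15-09:00, 13:30-16:00, 17:00-19:00.
Hiro ∩ Grace ∩ Oona: 07:30-09:00, 13:30-15:30, 17:00-19:00.
Summing the common windows: 90 + 120 + 120 = 330 minutes.

330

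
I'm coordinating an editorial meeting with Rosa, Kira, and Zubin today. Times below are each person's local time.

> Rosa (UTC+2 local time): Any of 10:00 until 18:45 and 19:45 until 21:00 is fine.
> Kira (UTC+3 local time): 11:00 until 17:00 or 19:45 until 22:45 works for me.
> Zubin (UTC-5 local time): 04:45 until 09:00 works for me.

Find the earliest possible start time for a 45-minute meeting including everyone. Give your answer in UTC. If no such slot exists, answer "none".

Rosa in UTC: 08:00-16:45, 17:45-19:00 (subtract 2h to convert from UTC+2).
Kira in UTC: 08:00-14:00, 16:45-19:45 (subtract 3h to convert from UTC+3).
Zubin in UTC: 09:45-14:00 (add 5h to convert from UTC-5).
Rosa ∩ Kira: 08:00-14:00, 17:45-19:00.
Rosa ∩ Kira ∩ Zubin: 09:45-14:00.
The first common window of at least 45 minutes is 09:45-14:00, so the earliest start is 09:45.

09:45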